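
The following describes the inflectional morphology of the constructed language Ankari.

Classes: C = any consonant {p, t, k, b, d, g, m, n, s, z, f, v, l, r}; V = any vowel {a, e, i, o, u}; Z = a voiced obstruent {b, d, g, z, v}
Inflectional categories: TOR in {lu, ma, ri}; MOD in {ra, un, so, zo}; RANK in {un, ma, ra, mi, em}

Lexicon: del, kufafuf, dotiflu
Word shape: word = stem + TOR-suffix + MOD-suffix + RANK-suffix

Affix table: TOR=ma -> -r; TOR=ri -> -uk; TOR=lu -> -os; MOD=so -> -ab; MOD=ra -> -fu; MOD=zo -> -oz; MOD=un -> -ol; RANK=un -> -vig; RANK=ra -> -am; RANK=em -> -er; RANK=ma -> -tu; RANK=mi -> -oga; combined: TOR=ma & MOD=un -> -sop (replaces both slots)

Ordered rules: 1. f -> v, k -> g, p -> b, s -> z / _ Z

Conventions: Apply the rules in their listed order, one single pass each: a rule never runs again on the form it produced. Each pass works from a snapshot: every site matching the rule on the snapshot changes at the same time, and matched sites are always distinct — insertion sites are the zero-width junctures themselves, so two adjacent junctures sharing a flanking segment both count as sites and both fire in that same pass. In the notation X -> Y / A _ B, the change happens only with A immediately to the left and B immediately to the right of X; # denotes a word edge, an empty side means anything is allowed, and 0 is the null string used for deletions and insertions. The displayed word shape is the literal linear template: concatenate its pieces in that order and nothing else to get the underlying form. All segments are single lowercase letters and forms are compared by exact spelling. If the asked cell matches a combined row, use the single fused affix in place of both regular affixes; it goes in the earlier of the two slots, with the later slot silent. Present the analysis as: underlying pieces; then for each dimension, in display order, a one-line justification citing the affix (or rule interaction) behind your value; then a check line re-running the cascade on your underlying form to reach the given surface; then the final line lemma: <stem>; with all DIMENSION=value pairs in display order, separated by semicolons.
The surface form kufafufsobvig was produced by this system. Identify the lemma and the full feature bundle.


underlying: kufafuf-sop-vig
TOR=ma - signalled by the combined affix row
MOD=un - signalled by the combined affix row
RANK=un - signalled by the affix -vig
check: kufafufsopvig -> kufafufsobvig
lemma: kufafuf; TOR=ma; MOD=un; RANK=un


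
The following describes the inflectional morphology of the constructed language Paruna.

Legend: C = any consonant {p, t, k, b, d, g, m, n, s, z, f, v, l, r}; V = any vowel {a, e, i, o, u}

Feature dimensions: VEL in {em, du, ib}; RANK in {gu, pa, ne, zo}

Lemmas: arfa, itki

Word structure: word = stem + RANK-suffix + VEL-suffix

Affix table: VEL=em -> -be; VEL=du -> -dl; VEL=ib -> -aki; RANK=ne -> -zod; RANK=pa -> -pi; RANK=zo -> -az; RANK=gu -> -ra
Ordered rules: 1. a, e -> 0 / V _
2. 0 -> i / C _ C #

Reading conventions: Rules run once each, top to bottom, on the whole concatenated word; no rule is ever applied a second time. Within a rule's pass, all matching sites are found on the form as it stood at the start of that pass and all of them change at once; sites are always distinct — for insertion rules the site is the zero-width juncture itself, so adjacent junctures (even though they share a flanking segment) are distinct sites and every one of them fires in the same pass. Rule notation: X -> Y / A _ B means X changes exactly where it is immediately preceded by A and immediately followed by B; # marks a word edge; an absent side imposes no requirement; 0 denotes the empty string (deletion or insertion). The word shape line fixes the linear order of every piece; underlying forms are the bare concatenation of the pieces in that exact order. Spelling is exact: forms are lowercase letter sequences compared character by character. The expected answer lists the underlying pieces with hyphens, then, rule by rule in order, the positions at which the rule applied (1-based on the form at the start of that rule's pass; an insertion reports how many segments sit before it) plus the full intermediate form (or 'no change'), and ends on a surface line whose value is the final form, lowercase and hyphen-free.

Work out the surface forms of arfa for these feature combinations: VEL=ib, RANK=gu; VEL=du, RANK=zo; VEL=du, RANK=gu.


cell VEL=ib, RANK=gu:
underlying: arfa-ra-aki
1. a, e -> 0 / V _: fires at position(s) 7: arfaraki
2. 0 -> i / C _ C #: no change
surface: arfaraki

cell VEL=du, RANK=zo:
underlying: arfa-az-dl
1. a, e -> 0 / V _: fires at position(s) 5: arfazdl
2. 0 -> i / C _ C #: inserts after position(s) 6: arfazdil
surface: arfazdil

cell VEL=du, RANK=gu:
underlying: arfa-ra-dl
1. a, e -> 0 / V _: no change
2. 0 -> i / C _ C #: inserts after position(s) 7: arfaradil
surface: arfaradil


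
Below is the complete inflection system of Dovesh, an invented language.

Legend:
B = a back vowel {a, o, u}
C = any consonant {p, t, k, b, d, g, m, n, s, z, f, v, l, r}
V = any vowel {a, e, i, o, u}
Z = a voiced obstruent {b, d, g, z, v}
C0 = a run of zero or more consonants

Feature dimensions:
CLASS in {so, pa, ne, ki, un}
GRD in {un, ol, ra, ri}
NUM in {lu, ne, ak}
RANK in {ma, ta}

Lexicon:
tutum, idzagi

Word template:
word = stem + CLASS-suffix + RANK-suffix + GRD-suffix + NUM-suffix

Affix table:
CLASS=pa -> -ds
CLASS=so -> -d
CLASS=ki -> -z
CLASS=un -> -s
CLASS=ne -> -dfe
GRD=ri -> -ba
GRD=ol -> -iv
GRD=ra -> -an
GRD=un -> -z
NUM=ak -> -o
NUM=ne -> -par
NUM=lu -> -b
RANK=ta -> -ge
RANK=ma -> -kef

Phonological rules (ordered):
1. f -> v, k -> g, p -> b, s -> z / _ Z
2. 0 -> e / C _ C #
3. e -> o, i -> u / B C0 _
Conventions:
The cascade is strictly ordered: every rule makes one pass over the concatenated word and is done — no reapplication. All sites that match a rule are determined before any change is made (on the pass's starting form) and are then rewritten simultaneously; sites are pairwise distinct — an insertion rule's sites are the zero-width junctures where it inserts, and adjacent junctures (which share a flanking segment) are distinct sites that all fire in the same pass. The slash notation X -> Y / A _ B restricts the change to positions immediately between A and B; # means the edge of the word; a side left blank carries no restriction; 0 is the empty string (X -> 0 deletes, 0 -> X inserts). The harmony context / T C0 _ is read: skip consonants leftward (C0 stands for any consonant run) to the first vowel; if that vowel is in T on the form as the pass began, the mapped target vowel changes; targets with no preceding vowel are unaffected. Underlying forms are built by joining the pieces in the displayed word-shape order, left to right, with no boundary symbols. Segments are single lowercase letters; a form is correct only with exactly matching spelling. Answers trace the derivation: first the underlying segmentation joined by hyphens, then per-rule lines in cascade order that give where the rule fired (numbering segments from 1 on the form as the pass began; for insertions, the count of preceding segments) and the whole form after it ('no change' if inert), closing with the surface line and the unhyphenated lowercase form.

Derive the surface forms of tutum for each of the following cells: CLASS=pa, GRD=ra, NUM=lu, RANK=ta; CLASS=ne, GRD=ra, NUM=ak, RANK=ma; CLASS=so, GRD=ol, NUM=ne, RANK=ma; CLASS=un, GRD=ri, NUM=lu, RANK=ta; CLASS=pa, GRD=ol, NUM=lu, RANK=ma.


cell CLASS=pa, GRD=ra, NUM=lu, RANK=ta:
underlying: tutum-ds-ge-an-b
1. f -> v, k -> g, p -> b, s -> z / _ Z: fires at position(s) 7: tutumdzgeanb
2. 0 -> e / C _ C #: inserts after position(s) 11: tutumdzgeaneb
3. e -> o, i -> u / B C0 _: fires at position(s) 9, 12: tutumdzgoanob
surface: tutumdzgoanob

cell CLASS=ne, GRD=ra, NUM=ak, RANK=ma:
underlying: tutum-dfe-kef-an-o
1. f -> v, k -> g, p -> b, s -> z / _ Z: no change
2. 0 -> e / C _ C #: no change
3. e -> o, i -> u / B C0 _: fires at position(s) 8: tutumdfokefano
surface: tutumdfokefano

cell CLASS=so, GRD=ol, NUM=ne, RANK=ma:
underlying: tutum-d-kef-iv-par
1. f -> v, k -> g, p -> b, s -> z / _ Z: no change
2. 0 -> e / C _ C #: no change
3. e -> o, i -> u / B C0 _: fires at position(s) 8: tutumdkofivpar
surface: tutumdkofivpar

cell CLASS=un, GRD=ri, NUM=lu, RANK=ta:
underlying: tutum-s-ge-ba-b
1. f -> v, k -> g, p -> b, s -> z / _ Z: fires at position(s) 6: tutumzgebab
2. 0 -> e / C _ C #: no change
3. e -> o, i -> u / B C0 _: fires at position(s) 8: tutumzgobab
surface: tutumzgobab

cell CLASS=pa, GRD=ol, NUM=lu, RANK=ma:
underlying: tutum-ds-kef-iv-b
1. f -> v, k -> g, p -> b, s -> z / _ Z: no change
2. 0 -> e / C _ C #: inserts after position(s) 12: tutumdskefiveb
3. e -> o, i -> u / B C0 _: fires at position(s) 9: tutumdskofiveb
surface: tutumdskofiveb


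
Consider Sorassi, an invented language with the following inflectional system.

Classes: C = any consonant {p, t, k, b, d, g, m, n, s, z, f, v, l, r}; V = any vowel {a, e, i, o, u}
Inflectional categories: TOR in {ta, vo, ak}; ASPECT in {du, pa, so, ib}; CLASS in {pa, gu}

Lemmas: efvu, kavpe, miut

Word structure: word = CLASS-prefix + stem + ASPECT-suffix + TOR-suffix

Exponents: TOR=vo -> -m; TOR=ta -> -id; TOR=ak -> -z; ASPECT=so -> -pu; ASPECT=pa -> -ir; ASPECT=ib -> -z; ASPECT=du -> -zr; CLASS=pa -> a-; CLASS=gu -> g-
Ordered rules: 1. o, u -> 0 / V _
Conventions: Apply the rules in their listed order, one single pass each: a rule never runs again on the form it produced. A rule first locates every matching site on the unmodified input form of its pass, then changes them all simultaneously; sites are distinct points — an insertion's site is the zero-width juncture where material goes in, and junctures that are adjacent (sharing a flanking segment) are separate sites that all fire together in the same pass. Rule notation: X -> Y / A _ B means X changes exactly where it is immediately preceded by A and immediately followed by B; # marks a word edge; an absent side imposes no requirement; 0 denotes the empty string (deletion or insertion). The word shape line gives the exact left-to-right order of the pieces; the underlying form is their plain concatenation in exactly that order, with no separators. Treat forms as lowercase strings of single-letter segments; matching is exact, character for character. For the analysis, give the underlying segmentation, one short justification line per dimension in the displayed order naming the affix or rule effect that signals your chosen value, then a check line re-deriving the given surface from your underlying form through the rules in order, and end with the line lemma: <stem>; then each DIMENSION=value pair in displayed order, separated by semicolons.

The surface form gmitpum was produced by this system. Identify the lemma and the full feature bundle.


underlying: g-miut-pu-m
TOR=vo - signalled by the affix -m
ASPECT=so - signalled by the affix -pu
CLASS=gu - signalled by the affix g-
check: gmiutpum -> gmitpum
lemma: miut; TOR=vo; ASPECT=so; CLASS=gu


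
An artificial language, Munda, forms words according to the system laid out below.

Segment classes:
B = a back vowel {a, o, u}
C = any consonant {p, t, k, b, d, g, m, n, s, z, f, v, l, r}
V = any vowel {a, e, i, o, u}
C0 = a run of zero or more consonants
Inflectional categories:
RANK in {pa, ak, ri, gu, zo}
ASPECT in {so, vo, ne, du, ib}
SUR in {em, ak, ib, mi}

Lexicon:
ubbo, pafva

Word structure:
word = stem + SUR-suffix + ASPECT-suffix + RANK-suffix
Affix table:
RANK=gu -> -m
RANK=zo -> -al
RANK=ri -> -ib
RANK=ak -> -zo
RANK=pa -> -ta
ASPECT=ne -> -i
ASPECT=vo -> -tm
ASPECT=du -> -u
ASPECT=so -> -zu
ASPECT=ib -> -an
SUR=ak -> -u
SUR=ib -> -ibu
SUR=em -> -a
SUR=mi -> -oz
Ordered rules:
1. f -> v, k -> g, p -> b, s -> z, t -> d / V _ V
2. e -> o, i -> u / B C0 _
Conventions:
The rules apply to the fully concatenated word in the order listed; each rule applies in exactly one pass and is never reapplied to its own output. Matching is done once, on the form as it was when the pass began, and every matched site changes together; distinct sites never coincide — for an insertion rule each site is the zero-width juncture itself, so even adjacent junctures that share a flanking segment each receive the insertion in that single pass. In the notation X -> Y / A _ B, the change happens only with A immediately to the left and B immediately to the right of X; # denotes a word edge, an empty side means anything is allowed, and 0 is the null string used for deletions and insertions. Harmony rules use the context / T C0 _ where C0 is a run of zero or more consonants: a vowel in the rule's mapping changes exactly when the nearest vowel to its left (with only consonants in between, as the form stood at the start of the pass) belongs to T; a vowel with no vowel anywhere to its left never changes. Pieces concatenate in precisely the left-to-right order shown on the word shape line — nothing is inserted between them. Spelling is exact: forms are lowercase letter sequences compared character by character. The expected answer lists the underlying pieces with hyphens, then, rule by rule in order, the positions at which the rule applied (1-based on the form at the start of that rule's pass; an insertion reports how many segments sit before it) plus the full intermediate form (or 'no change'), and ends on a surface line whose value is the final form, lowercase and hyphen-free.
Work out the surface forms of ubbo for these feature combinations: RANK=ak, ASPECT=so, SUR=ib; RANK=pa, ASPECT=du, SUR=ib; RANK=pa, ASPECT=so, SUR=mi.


cell RANK=ak, ASPECT=so, SUR=ib:
underlying: ubbo-ibu-zu-zo
1. f -> v, k -> g, p -> b, s -> z, t -> d / V _ V: no change
2. e -> o, i -> u / B C0 _: fires at position(s) 5: ubboubuzuzo
surface: ubboubuzuzo

cell RANK=pa, ASPECT=du, SUR=ib:
underlying: ubbo-ibu-u-ta
1. f -> v, k -> g, p -> b, s -> z, t -> d / V _ V: fires at position(s) 9: ubboibuuda
2. e -> o, i -> u / B C0 _: fires at position(s) 5: ubboubuuda
surface: ubboubuuda

cell RANK=pa, ASPECT=so, SUR=mi:
underlying: ubbo-oz-zu-ta
1. f -> v, k -> g, p -> b, s -> z, t -> d / V _ V: fires at position(s) 9: ubboozzuda
2. e -> o, i -> u / B C0 _: no change
surface: ubboozzuda


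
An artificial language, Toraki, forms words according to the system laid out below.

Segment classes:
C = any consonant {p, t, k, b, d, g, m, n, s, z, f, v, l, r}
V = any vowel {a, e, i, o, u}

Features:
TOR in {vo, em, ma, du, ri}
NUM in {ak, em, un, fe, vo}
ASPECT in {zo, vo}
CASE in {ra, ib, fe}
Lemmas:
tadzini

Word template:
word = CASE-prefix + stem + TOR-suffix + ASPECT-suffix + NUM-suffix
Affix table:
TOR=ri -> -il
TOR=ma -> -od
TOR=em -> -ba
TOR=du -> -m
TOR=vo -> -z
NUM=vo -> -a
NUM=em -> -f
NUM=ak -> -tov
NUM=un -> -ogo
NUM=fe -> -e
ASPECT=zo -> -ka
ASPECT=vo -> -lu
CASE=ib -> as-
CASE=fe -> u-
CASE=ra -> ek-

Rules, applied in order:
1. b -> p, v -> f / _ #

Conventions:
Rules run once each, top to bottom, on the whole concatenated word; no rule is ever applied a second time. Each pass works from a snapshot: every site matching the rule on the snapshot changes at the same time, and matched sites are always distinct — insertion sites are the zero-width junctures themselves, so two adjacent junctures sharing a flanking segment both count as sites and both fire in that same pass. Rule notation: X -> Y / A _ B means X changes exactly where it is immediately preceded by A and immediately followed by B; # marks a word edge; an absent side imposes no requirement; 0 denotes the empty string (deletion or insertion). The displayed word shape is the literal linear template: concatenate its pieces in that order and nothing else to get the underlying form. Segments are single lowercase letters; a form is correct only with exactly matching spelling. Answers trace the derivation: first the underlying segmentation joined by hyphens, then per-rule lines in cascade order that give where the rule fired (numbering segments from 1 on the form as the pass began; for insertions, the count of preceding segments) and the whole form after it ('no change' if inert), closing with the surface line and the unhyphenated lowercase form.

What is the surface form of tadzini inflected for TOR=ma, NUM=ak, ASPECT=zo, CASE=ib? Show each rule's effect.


underlying: as-tadzini-od-ka-tov
1. b -> p, v -> f / _ #: fires at position(s) 16: astadziniodkatof
surface: astadziniodkatof


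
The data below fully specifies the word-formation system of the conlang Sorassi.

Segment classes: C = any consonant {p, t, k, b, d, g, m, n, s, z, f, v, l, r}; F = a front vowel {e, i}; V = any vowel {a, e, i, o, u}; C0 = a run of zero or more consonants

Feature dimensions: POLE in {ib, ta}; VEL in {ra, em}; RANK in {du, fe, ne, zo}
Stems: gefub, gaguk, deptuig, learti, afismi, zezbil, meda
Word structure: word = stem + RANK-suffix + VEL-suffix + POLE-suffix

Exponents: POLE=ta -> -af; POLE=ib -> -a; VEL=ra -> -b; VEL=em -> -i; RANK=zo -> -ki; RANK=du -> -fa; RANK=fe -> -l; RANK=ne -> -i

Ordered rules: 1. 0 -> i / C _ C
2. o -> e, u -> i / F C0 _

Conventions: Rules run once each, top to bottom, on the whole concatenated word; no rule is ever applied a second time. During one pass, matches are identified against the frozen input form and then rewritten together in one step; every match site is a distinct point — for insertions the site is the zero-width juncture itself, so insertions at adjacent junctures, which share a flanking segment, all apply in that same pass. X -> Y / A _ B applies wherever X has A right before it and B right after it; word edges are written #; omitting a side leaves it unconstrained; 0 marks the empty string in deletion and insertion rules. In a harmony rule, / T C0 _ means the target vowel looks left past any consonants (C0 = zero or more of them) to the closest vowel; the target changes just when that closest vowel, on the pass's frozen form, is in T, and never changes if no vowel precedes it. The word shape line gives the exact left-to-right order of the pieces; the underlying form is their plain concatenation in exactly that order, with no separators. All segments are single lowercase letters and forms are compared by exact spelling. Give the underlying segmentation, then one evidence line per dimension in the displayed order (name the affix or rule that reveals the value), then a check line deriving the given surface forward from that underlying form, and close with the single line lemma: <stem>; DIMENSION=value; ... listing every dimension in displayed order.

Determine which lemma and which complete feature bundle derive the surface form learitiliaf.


underlying: learti-l-i-af
POLE=ta - signalled by the affix -af
VEL=em - signalled by the affix -i
RANK=fe - signalled by the affix -l
check: leartiliaf -> learitiliaf -> learitiliaf
lemma: learti; POLE=ta; VEL=em; RANK=fe


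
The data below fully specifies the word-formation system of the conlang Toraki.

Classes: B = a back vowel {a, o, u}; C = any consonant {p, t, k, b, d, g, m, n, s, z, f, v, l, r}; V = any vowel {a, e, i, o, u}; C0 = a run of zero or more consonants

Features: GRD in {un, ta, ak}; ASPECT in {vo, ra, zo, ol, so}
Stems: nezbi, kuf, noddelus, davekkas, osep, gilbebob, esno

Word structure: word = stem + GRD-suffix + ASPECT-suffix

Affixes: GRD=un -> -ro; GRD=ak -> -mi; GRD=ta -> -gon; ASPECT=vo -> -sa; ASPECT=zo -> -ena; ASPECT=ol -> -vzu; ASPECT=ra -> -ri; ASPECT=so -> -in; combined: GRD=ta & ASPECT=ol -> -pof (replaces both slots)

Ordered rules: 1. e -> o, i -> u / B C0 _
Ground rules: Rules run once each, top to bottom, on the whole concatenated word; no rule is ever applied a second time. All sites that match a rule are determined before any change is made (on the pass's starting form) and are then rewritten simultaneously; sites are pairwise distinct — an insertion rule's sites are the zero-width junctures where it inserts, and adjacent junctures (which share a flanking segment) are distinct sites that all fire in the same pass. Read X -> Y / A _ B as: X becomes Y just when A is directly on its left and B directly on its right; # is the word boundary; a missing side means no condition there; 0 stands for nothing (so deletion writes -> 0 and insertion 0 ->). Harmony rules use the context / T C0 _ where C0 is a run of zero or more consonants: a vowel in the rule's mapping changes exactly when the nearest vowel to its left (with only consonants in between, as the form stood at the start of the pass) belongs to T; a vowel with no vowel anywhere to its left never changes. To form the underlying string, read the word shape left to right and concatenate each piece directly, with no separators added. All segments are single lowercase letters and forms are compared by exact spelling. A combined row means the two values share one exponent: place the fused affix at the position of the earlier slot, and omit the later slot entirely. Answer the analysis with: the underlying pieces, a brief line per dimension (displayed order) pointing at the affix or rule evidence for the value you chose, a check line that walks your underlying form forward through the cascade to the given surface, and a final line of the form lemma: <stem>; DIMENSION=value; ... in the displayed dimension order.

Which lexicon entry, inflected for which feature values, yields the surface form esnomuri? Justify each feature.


underlying: esno-mi-ri
GRD=ak - signalled by the affix -mi
ASPECT=ra - signalled by the affix -ri
check: esnomiri -> esnomuri
lemma: esno; GRD=ak; ASPECT=ra


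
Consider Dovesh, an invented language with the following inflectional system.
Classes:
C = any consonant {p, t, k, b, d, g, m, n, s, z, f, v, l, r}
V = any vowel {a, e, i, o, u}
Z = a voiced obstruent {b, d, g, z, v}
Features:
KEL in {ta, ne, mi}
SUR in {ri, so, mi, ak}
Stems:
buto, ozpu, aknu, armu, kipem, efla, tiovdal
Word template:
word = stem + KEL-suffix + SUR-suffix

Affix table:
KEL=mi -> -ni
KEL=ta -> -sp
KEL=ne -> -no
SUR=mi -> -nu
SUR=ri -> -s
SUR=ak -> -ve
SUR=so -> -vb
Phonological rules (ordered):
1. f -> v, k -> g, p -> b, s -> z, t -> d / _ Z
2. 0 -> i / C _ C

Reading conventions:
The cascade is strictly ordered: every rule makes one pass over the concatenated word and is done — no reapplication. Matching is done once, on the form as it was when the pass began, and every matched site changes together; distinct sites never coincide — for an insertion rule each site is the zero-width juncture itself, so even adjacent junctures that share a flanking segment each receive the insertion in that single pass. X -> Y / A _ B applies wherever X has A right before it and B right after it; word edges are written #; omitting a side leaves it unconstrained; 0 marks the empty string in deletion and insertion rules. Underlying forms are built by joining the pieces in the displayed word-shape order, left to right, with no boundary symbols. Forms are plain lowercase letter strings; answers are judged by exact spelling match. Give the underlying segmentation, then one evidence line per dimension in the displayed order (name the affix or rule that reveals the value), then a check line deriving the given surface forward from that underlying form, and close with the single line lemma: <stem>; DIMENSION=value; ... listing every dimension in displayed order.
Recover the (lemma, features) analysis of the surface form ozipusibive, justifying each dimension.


underlying: ozpu-sp-ve
KEL=ta - signalled by the affix -sp
SUR=ak - signalled by the affix -ve
check: ozpuspve -> ozpusbve -> ozipusibive
lemma: ozpu; KEL=ta; SUR=ak


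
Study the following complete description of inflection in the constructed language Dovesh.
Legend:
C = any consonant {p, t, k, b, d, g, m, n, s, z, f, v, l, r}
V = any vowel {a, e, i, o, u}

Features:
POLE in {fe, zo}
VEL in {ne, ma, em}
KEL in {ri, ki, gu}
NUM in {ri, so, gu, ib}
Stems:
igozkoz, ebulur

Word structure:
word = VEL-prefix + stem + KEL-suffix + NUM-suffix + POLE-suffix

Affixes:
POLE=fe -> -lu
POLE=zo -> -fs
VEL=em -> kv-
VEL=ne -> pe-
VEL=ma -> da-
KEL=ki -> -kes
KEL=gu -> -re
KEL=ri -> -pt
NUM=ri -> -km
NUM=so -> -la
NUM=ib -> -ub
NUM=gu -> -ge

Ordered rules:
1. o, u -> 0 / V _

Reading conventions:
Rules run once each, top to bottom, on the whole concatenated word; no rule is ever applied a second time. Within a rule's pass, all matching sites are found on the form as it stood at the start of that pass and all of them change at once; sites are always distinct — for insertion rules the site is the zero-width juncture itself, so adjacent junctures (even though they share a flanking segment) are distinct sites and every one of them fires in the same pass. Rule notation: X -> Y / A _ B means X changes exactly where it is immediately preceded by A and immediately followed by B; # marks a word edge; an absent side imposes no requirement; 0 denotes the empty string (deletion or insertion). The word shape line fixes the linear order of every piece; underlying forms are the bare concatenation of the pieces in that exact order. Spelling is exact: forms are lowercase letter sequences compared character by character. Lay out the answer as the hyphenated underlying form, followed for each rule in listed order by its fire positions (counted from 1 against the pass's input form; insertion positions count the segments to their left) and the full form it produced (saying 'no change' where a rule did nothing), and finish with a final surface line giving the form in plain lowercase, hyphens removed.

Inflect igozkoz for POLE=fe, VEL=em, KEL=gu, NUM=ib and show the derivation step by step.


underlying: kv-igozkoz-re-ub-lu
1. o, u -> 0 / V _: fires at position(s) 12: kvigozkozreblu
surface: kvigozkozreblu


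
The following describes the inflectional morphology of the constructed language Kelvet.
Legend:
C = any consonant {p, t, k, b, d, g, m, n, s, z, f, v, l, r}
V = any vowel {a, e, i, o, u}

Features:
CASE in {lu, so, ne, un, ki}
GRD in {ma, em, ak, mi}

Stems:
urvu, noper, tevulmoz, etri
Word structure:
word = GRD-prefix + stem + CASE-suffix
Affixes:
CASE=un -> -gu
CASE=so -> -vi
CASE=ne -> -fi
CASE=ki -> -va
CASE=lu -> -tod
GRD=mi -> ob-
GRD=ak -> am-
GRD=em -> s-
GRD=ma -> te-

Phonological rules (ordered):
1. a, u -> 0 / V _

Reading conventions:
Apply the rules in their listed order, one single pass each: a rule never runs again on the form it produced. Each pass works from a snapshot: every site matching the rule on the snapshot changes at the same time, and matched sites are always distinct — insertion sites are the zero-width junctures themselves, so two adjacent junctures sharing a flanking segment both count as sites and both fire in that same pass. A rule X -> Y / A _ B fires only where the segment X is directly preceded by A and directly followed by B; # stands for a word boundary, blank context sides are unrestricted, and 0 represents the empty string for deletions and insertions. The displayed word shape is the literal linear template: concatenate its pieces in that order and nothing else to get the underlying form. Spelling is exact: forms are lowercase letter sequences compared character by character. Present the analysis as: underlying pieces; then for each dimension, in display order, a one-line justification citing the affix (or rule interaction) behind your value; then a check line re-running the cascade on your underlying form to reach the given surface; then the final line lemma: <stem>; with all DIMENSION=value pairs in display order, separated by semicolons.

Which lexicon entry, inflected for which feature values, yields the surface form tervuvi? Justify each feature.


underlying: te-urvu-vi
CASE=so - signalled by the affix -vi
GRD=ma - signalled by the affix te-
check: teurvuvi -> tervuvi
lemma: urvu; CASE=so; GRD=ma


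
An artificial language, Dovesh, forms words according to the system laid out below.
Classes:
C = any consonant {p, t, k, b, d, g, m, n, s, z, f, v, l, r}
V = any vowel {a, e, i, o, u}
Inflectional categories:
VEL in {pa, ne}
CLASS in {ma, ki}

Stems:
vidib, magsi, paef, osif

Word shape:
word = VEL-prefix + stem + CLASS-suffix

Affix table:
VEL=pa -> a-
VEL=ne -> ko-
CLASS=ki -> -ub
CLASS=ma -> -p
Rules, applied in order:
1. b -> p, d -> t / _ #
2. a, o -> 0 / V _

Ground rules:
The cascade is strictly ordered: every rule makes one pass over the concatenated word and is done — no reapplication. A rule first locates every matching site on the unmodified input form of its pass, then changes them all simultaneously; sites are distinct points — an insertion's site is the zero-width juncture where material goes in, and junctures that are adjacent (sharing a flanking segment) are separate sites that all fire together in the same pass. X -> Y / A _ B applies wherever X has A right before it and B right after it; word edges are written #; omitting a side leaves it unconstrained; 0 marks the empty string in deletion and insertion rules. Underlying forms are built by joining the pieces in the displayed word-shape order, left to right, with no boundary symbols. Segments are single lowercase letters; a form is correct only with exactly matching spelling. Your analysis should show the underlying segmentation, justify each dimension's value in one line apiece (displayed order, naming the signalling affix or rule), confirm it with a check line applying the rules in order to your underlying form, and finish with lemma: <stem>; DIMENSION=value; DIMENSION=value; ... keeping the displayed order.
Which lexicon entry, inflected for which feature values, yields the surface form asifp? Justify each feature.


underlying: a-osif-p
VEL=pa - signalled by the affix a-
CLASS=ma - signalled by the affix -p
check: aosifp -> aosifp -> asifp
lemma: osif; VEL=pa; CLASS=ma


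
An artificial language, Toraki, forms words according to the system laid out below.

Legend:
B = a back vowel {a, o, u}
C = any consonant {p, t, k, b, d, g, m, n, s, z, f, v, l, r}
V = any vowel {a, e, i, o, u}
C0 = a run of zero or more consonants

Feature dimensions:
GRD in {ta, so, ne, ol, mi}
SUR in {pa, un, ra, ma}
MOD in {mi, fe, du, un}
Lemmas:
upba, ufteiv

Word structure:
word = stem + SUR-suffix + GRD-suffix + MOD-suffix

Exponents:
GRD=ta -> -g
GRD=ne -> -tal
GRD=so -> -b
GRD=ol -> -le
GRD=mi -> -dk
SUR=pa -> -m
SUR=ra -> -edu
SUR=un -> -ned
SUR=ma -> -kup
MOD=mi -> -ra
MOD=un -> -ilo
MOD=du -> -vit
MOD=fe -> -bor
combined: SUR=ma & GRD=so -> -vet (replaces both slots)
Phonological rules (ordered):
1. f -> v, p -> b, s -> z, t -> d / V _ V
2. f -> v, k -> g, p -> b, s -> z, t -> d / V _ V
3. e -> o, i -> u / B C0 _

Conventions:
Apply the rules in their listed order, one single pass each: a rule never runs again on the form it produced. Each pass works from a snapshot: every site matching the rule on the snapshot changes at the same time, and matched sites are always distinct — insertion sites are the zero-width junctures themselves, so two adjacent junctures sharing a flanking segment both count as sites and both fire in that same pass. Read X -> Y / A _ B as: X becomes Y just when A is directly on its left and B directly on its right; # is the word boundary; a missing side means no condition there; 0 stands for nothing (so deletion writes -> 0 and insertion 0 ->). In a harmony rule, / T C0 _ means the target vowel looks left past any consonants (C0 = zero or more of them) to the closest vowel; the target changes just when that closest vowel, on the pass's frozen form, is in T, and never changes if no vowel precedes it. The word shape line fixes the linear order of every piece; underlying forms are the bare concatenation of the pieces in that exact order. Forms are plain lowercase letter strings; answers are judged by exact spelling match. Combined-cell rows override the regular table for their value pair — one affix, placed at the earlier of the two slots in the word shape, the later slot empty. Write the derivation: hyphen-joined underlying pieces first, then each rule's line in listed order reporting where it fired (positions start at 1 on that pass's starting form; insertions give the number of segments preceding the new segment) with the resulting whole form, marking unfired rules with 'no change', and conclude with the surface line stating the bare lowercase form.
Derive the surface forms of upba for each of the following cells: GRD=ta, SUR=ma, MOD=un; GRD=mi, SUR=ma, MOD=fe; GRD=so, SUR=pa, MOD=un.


cell GRD=ta, SUR=ma, MOD=un:
underlying: upba-kup-g-ilo
1. f -> v, p -> b, s -> z, t -> d / V _ V: no change
2. f -> v, k -> g, p -> b, s -> z, t -> d / V _ V: fires at position(s) 5: upbagupgilo
3. e -> o, i -> u / B C0 _: fires at position(s) 9: upbagupgulo
surface: upbagupgulo

cell GRD=mi, SUR=ma, MOD=fe:
underlying: upba-kup-dk-bor
1. f -> v, p -> b, s -> z, t -> d / V _ V: no change
2. f -> v, k -> g, p -> b, s -> z, t -> d / V _ V: fires at position(s) 5: upbagupdkbor
3. e -> o, i -> u / B C0 _: no change
surface: upbagupdkbor

cell GRD=so, SUR=pa, MOD=un:
underlying: upba-m-b-ilo
1. f -> v, p -> b, s -> z, t -> d / V _ V: no change
2. f -> v, k -> g, p -> b, s -> z, t -> d / V _ V: no change
3. e -> o, i -> u / B C0 _: fires at position(s) 7: upbambulo
surface: upbambulo


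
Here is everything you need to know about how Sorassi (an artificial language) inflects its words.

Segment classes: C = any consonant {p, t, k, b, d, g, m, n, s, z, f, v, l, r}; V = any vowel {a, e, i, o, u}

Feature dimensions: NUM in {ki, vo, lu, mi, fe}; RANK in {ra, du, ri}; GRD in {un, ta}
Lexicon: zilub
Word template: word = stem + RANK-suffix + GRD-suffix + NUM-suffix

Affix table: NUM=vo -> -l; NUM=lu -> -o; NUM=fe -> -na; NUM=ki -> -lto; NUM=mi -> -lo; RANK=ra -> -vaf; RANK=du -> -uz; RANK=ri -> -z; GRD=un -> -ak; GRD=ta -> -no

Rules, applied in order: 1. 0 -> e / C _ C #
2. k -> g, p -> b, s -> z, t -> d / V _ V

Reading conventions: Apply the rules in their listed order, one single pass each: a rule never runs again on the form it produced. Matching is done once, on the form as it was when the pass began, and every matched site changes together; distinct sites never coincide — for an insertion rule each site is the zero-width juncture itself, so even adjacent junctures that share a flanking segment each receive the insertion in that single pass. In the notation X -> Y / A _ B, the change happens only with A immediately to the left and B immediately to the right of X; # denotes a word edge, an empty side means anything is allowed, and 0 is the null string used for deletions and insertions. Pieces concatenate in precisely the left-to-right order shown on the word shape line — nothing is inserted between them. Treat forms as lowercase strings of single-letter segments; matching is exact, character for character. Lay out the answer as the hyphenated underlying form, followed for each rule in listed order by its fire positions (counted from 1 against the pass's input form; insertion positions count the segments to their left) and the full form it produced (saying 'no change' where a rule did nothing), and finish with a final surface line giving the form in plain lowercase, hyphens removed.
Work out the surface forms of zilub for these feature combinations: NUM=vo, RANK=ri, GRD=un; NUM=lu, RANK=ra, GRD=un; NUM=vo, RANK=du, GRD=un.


cell NUM=vo, RANK=ri, GRD=un:
underlying: zilub-z-ak-l
1. 0 -> e / C _ C #: inserts after position(s) 8: zilubzakel
2. k -> g, p -> b, s -> z, t -> d / V _ V: fires at position(s) 8: zilubzagel
surface: zilubzagel

cell NUM=lu, RANK=ra, GRD=un:
underlying: zilub-vaf-ak-o
1. 0 -> e / C _ C #: no change
2. k -> g, p -> b, s -> z, t -> d / V _ V: fires at position(s) 10: zilubvafago
surface: zilubvafago

cell NUM=vo, RANK=du, GRD=un:
underlying: zilub-uz-ak-l
1. 0 -> e / C _ C #: inserts after position(s) 9: zilubuzakel
2. k -> g, p -> b, s -> z, t -> d / V _ V: fires at position(s) 9: zilubuzagel
surface: zilubuzagel


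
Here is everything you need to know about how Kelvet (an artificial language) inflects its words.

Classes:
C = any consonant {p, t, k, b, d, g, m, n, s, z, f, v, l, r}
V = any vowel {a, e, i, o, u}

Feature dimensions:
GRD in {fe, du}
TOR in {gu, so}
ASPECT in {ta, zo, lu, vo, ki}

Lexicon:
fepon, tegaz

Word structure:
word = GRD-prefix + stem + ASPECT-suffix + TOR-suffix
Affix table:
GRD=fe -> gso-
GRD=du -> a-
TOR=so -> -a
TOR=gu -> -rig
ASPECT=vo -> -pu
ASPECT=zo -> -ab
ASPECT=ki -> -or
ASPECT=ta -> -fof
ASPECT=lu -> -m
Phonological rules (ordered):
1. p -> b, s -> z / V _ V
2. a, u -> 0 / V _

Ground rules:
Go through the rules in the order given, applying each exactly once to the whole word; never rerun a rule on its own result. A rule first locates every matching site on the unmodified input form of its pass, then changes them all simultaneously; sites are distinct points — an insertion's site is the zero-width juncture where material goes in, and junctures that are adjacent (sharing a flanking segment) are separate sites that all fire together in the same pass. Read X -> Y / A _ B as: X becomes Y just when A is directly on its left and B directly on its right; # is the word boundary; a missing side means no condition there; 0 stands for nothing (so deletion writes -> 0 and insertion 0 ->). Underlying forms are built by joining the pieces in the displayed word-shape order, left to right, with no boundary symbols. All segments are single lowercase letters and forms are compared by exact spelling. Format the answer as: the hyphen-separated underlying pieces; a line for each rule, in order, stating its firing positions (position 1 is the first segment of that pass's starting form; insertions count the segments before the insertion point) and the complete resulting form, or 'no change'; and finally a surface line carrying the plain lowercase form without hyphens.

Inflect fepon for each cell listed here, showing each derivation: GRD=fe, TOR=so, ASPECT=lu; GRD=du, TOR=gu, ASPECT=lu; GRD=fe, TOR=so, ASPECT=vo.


cell GRD=fe, TOR=so, ASPECT=lu:
underlying: gso-fepon-m-a
1. p -> b, s -> z / V _ V: fires at position(s) 6: gsofebonma
2. a, u -> 0 / V _: no change
surface: gsofebonma

cell GRD=du, TOR=gu, ASPECT=lu:
underlying: a-fepon-m-rig
1. p -> b, s -> z / V _ V: fires at position(s) 4: afebonmrig
2. a, u -> 0 / V _: no change
surface: afebonmrig

cell GRD=fe, TOR=so, ASPECT=vo:
underlying: gso-fepon-pu-a
1. p -> b, s -> z / V _ V: fires at position(s) 6: gsofebonpua
2. a, u -> 0 / V _: fires at position(s) 11: gsofebonpu
surface: gsofebonpu


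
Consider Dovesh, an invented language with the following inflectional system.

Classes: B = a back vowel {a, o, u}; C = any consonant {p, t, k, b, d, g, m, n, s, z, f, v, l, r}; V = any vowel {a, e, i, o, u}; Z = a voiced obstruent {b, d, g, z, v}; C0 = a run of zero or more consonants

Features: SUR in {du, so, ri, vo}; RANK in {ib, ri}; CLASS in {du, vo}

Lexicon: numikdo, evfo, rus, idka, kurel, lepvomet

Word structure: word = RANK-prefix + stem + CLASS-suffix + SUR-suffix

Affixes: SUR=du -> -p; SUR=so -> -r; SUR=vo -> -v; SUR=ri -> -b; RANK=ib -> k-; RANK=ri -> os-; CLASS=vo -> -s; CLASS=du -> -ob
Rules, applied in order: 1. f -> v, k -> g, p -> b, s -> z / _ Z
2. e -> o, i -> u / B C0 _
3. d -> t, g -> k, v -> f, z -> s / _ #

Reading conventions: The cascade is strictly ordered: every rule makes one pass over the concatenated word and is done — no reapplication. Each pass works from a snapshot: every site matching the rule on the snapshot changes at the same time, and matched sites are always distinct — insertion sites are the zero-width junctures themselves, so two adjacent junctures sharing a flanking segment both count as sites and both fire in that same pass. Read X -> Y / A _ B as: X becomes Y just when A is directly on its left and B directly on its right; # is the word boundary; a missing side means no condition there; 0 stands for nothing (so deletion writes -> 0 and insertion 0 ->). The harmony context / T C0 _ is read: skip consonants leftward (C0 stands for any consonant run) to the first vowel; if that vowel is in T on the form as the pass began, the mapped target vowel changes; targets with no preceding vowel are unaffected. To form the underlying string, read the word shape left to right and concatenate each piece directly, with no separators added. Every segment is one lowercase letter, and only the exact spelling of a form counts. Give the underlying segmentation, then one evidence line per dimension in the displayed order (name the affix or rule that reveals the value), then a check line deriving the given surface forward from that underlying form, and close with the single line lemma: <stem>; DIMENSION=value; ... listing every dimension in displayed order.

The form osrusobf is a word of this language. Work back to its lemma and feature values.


underlying: os-rus-ob-v
SUR=vo - signalled by the affix -v
RANK=ri - signalled by the affix os-
CLASS=du - signalled by the affix -ob
check: osrusobv -> osrusobv -> osrusobv -> osrusobf
lemma: rus; SUR=vo; RANK=ri; CLASS=du
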